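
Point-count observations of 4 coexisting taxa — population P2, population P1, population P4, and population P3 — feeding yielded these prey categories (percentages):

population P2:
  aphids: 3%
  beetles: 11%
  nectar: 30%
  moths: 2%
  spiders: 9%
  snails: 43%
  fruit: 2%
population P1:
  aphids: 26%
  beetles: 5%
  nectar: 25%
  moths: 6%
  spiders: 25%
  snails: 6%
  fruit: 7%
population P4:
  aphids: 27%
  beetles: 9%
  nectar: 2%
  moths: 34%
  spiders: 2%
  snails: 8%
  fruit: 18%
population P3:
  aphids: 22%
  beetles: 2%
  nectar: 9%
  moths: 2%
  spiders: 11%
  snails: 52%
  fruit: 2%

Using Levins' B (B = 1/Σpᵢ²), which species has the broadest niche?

Convert percentages to proportions (divide by 100).
Σp_P2ᵢ² = 0.03² + 0.11² + 0.30² + 0.02² + 0.09² + 0.43² + 0.02² = 0.0009 + 0.0121 + 0.0900 + 0.0004 + 0.0081 + 0.1849 + 0.0004 = 0.2968
B_P2 = 1 / 0.2968 = 3.3693
Σp_P1ᵢ² = 0.26² + 0.05² + 0.25² + 0.06² + 0.25² + 0.06² + 0.07² = 0.0676 + 0.0025 + 0.0625 + 0.0036 + 0.0625 + 0.0036 + 0.0049 = 0.2072
B_P1 = 1 / 0.2072 = 4.8263
Σp_P4ᵢ² = 0.27² + 0.09² + 0.02² + 0.34² + 0.02² + 0.08² + 0.18² = 0.0729 + 0.0081 + 0.0004 + 0.1156 + 0.0004 + 0.0064 + 0.0324 = 0.2362
B_P4 = 1 / 0.2362 = 4.2337
Σp_P3ᵢ² = 0.22² + 0.02² + 0.09² + 0.02² + 0.11² + 0.52² + 0.02² = 0.0484 + 0.0004 + 0.0081 + 0.0004 + 0.0121 + 0.2704 + 0.0004 = 0.3402
B_P3 = 1 / 0.3402 = 2.9394
Highest B → broadest niche (most generalist): population P1 (B = 4.83).

population P1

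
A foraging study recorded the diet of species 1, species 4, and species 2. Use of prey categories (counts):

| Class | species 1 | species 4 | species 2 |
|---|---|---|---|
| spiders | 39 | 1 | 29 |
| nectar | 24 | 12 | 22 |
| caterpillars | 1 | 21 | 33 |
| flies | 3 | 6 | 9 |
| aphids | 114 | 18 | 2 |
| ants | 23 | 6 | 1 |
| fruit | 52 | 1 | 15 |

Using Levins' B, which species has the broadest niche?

Proportions for species 1 (n=256): 39/256=0.1523, 24/256=0.0938, 1/256=0.0039, 3/256=0.0117, 114/256=0.4453, 23/256=0.0898, 52/256=0.2031
Proportions for species 4 (n=65): 1/65=0.0154, 12/65=0.1846, 21/65=0.3231, 6/65=0.0923, 18/65=0.2769, 6/65=0.0923, 1/65=0.0154
Proportions for species 2 (n=111): 29/111=0.2613, 22/111=0.1982, 33/111=0.2973, 9/111=0.0811, 2/111=0.0180, 1/111=0.0090, 15/111=0.1351
Σp_1ᵢ² = 0.1523² + 0.0938² + 0.0039² + 0.0117² + 0.4453² + 0.0898² + 0.2031² = 0.023195 + 0.008798 + 0.000015 + 0.000137 + 0.198292 + 0.008064 + 0.041250 = 0.279751
B_1 = 1 / 0.279751 = 3.5746
Σp_4ᵢ² = 0.0154² + 0.1846² + 0.3231² + 0.0923² + 0.2769² + 0.0923² + 0.0154² = 0.000237 + 0.034077 + 0.104394 + 0.008519 + 0.076674 + 0.008519 + 0.000237 = 0.232657
B_4 = 1 / 0.232657 = 4.2982
Σp_2ᵢ² = 0.2613² + 0.1982² + 0.2973² + 0.0811² + 0.0180² + 0.0090² + 0.1351² = 0.068278 + 0.039283 + 0.088387 + 0.006577 + 0.000324 + 0.000081 + 0.018252 = 0.221182
B_2 = 1 / 0.221182 = 4.5212
Highest B → broadest niche (most generalist): species 2 (B = 4.52).

species 2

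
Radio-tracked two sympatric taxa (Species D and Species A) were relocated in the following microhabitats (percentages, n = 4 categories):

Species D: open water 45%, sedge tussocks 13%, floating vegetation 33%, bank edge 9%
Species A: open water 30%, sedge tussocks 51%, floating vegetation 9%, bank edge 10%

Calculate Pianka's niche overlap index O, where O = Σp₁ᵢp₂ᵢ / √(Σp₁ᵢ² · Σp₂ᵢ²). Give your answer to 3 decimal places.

0.682

Convert percentages to proportions (divide by 100).
Σ p₁ᵢp₂ᵢ = 0.1350 + 0.0663 + 0.0297 + 0.0090 = 0.2400
Σp_1ᵢ² = 0.45² + 0.13² + 0.33² + 0.09² = 0.2025 + 0.0169 + 0.1089 + 0.0081 = 0.3364
Σp_2ᵢ² = 0.30² + 0.51² + 0.09² + 0.10² = 0.0900 + 0.2601 + 0.0081 + 0.0100 = 0.3682
O = 0.2400 / √(0.3364 × 0.3682) = 0.2400 / 0.351941 = 0.68193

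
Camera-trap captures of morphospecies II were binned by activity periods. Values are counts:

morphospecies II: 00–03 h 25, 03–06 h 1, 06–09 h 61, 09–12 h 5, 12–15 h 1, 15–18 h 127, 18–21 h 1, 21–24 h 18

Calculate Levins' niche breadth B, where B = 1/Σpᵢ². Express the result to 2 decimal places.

2.74

Proportions for morphospecies II (n=239): 25/239=0.1046, 1/239=0.0042, 61/239=0.2552, 5/239=0.0209, 1/239=0.0042, 127/239=0.5314, 1/239=0.0042, 18/239=0.0753
Σpᵢ² = 0.1046² + 0.0042² + 0.2552² + 0.0209² + 0.0042² + 0.5314² + 0.0042² + 0.0753² = 0.010941 + 0.000018 + 0.065127 + 0.000437 + 0.000018 + 0.282386 + 0.000018 + 0.005670 = 0.364615
B = 1 / 0.364615 = 2.7426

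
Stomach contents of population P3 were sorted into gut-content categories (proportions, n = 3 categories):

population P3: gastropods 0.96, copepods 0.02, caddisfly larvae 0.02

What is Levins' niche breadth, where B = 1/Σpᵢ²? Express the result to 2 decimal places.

1.08

Σpᵢ² = 0.96² + 0.02² + 0.02² = 0.9216 + 0.0004 + 0.0004 = 0.9224
B = 1 / 0.9224 = 1.0841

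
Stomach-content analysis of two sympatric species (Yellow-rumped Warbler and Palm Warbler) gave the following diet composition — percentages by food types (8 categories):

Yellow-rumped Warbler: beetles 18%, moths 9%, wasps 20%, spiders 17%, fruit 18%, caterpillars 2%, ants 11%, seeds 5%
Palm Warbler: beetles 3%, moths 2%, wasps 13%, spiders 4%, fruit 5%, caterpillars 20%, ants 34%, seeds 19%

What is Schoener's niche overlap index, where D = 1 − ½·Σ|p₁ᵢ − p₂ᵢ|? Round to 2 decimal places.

0.45

Convert percentages to proportions (divide by 100).
Σ|p₁ᵢ − p₂ᵢ| = 0.15 + 0.07 + 0.07 + 0.13 + 0.13 + 0.18 + 0.23 + 0.14 = 1.10
D = 1 − ½ × 1.10 = 1 − 0.550 = 0.4500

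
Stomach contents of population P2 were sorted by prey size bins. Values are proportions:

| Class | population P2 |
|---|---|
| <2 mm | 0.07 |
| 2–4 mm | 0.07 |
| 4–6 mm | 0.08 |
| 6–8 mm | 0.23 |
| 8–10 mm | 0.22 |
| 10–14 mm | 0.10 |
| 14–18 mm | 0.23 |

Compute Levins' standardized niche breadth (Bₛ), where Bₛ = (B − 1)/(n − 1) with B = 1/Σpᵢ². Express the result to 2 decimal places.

Σpᵢ² = 0.07² + 0.07² + 0.08² + 0.23² + 0.22² + 0.10² + 0.23² = 0.0049 + 0.0049 + 0.0064 + 0.0529 + 0.0484 + 0.0100 + 0.0529 = 0.1804
B = 1 / 0.1804 = 5.5432
Bₛ = (B − 1)/(n − 1) = (5.5432 − 1)/(7 − 1) = 4.5432/6 = 0.7572

0.76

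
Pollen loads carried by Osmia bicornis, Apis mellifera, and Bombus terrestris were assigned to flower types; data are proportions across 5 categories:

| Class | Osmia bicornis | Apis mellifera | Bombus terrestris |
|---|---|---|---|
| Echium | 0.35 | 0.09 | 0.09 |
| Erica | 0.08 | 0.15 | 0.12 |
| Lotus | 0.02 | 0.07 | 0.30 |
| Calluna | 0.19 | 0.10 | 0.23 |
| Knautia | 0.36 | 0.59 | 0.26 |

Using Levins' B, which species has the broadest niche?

Σp_bicoᵢ² = 0.35² + 0.08² + 0.02² + 0.19² + 0.36² = 0.1225 + 0.0064 + 0.0004 + 0.0361 + 0.1296 = 0.2950
B_bico = 1 / 0.2950 = 3.3898
Σp_mellᵢ² = 0.09² + 0.15² + 0.07² + 0.10² + 0.59² = 0.0081 + 0.0225 + 0.0049 + 0.0100 + 0.3481 = 0.3936
B_mell = 1 / 0.3936 = 2.5407
Σp_terrᵢ² = 0.09² + 0.12² + 0.30² + 0.23² + 0.26² = 0.0081 + 0.0144 + 0.0900 + 0.0529 + 0.0676 = 0.2330
B_terr = 1 / 0.2330 = 4.2918
Highest B → broadest niche (most generalist): Bombus terrestris (B = 4.29).

Bombus terrestris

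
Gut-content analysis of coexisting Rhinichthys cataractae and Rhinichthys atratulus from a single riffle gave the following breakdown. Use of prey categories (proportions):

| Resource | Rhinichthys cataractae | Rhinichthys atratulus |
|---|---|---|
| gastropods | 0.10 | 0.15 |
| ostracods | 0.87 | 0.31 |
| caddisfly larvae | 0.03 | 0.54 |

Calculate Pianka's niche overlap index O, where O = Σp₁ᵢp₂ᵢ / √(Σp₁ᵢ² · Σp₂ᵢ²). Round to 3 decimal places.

Σ p₁ᵢp₂ᵢ = 0.0150 + 0.2697 + 0.0162 = 0.3009
Σp_1ᵢ² = 0.10² + 0.87² + 0.03² = 0.0100 + 0.7569 + 0.0009 = 0.7678
Σp_2ᵢ² = 0.15² + 0.31² + 0.54² = 0.0225 + 0.0961 + 0.2916 = 0.4102
O = 0.3009 / √(0.7678 × 0.4102) = 0.3009 / 0.561205 = 0.53617

0.536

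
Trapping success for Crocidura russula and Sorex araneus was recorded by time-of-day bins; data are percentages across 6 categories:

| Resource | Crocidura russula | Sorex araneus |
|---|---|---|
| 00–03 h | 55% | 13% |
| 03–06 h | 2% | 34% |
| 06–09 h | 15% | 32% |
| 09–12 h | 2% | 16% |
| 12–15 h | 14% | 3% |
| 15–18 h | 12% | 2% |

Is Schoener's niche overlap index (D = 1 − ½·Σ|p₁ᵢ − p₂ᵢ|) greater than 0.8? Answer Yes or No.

No

Convert percentages to proportions (divide by 100).
Σ|p₁ᵢ − p₂ᵢ| = 0.42 + 0.32 + 0.17 + 0.14 + 0.11 + 0.10 = 1.26
D = 1 − ½ × 1.26 = 1 − 0.630 = 0.3700
D = 0.3700 < 0.8 → No.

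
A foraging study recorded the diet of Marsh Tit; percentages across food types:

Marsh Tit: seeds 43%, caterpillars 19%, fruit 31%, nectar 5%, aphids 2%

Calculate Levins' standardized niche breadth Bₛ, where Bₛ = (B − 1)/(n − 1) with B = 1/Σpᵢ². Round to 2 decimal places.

Convert percentages to proportions (divide by 100).
Σpᵢ² = 0.43² + 0.19² + 0.31² + 0.05² + 0.02² = 0.1849 + 0.0361 + 0.0961 + 0.0025 + 0.0004 = 0.3200
B = 1 / 0.3200 = 3.1250
Bₛ = (B − 1)/(n − 1) = (3.1250 − 1)/(5 − 1) = 2.1250/4 = 0.5313

0.53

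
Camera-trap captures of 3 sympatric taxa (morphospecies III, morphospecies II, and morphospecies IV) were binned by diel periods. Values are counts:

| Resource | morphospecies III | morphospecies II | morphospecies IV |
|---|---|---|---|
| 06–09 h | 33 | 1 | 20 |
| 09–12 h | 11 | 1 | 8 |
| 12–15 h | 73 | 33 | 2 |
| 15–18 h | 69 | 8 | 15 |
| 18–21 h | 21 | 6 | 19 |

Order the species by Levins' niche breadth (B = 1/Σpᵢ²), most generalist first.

morphospecies IV > morphospecies III > morphospecies II

Proportions for morphospecies III (n=207): 33/207=0.1594, 11/207=0.0531, 73/207=0.3527, 69/207=0.3333, 21/207=0.1014
Proportions for morphospecies II (n=49): 1/49=0.0204, 1/49=0.0204, 33/49=0.6735, 8/49=0.1633, 6/49=0.1224
Proportions for morphospecies IV (n=64): 20/64=0.3125, 8/64=0.1250, 2/64=0.0313, 15/64=0.2344, 19/64=0.2969
Σp_IIIᵢ² = 0.1594² + 0.0531² + 0.3527² + 0.3333² + 0.1014² = 0.025408 + 0.002820 + 0.124397 + 0.111089 + 0.010282 = 0.273996
B_III = 1 / 0.273996 = 3.6497
Σp_IIᵢ² = 0.0204² + 0.0204² + 0.6735² + 0.1633² + 0.1224² = 0.000416 + 0.000416 + 0.453602 + 0.026667 + 0.014982 = 0.496083
B_II = 1 / 0.496083 = 2.0158
Σp_IVᵢ² = 0.3125² + 0.1250² + 0.0313² + 0.2344² + 0.2969² = 0.097656 + 0.015625 + 0.000980 + 0.054943 + 0.088150 = 0.257354
B_IV = 1 / 0.257354 = 3.8857
Ranking by B (broadest → narrowest): morphospecies IV (3.89) > morphospecies III (3.65) > morphospecies II (2.02)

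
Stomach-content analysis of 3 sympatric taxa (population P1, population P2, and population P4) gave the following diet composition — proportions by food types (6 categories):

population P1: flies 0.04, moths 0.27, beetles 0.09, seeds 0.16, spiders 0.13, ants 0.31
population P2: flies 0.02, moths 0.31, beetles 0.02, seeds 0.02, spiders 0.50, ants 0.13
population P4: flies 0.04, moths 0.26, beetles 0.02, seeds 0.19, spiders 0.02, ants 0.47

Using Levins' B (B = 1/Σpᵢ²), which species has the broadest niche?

population P1

Σp_P1ᵢ² = 0.04² + 0.27² + 0.09² + 0.16² + 0.13² + 0.31² = 0.0016 + 0.0729 + 0.0081 + 0.0256 + 0.0169 + 0.0961 = 0.2212
B_P1 = 1 / 0.2212 = 4.5208
Σp_P2ᵢ² = 0.02² + 0.31² + 0.02² + 0.02² + 0.50² + 0.13² = 0.0004 + 0.0961 + 0.0004 + 0.0004 + 0.2500 + 0.0169 = 0.3642
B_P2 = 1 / 0.3642 = 2.7457
Σp_P4ᵢ² = 0.04² + 0.26² + 0.02² + 0.19² + 0.02² + 0.47² = 0.0016 + 0.0676 + 0.0004 + 0.0361 + 0.0004 + 0.2209 = 0.3270
B_P4 = 1 / 0.3270 = 3.0581
Highest B → broadest niche (most generalist): population P1 (B = 4.52).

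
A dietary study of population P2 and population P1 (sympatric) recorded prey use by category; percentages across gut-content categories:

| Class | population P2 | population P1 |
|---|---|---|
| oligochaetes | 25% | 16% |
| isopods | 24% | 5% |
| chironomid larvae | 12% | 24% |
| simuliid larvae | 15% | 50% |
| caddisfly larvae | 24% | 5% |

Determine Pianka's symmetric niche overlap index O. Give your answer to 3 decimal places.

0.623

Convert percentages to proportions (divide by 100).
Σ p₁ᵢp₂ᵢ = 0.0400 + 0.0120 + 0.0288 + 0.0750 + 0.0120 = 0.1678
Σp_1ᵢ² = 0.25² + 0.24² + 0.12² + 0.15² + 0.24² = 0.0625 + 0.0576 + 0.0144 + 0.0225 + 0.0576 = 0.2146
Σp_2ᵢ² = 0.16² + 0.05² + 0.24² + 0.50² + 0.05² = 0.0256 + 0.0025 + 0.0576 + 0.2500 + 0.0025 = 0.3382
O = 0.1678 / √(0.2146 × 0.3382) = 0.1678 / 0.269403 = 0.62286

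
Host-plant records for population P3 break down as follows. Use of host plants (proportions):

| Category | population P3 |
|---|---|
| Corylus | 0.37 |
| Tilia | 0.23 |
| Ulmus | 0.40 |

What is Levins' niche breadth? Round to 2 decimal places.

Σpᵢ² = 0.37² + 0.23² + 0.40² = 0.1369 + 0.0529 + 0.1600 = 0.3498
B = 1 / 0.3498 = 2.8588

2.86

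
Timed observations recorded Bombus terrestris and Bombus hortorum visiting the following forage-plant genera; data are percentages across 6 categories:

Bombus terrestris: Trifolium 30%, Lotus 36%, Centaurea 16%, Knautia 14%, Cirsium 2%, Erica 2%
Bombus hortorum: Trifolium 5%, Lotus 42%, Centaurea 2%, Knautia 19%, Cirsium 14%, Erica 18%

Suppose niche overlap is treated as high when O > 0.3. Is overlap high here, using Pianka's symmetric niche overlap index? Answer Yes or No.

Yes

Convert percentages to proportions (divide by 100).
Σ p₁ᵢp₂ᵢ = 0.0150 + 0.1512 + 0.0032 + 0.0266 + 0.0028 + 0.0036 = 0.2024
Σp_1ᵢ² = 0.30² + 0.36² + 0.16² + 0.14² + 0.02² + 0.02² = 0.0900 + 0.1296 + 0.0256 + 0.0196 + 0.0004 + 0.0004 = 0.2656
Σp_2ᵢ² = 0.05² + 0.42² + 0.02² + 0.19² + 0.14² + 0.18² = 0.0025 + 0.1764 + 0.0004 + 0.0361 + 0.0196 + 0.0324 = 0.2674
O = 0.2024 / √(0.2656 × 0.2674) = 0.2024 / 0.26650 = 0.7595
O = 0.7595 > 0.3 → Yes.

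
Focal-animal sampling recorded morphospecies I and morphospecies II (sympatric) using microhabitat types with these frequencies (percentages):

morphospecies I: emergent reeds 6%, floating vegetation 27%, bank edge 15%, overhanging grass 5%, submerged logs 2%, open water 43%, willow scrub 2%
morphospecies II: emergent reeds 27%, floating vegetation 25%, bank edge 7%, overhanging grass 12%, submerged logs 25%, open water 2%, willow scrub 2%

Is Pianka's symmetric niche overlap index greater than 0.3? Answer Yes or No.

Convert percentages to proportions (divide by 100).
Σ p₁ᵢp₂ᵢ = 0.0162 + 0.0675 + 0.0105 + 0.0060 + 0.0050 + 0.0086 + 0.0004 = 0.1142
Σp_1ᵢ² = 0.06² + 0.27² + 0.15² + 0.05² + 0.02² + 0.43² + 0.02² = 0.0036 + 0.0729 + 0.0225 + 0.0025 + 0.0004 + 0.1849 + 0.0004 = 0.2872
Σp_2ᵢ² = 0.27² + 0.25² + 0.07² + 0.12² + 0.25² + 0.02² + 0.02² = 0.0729 + 0.0625 + 0.0049 + 0.0144 + 0.0625 + 0.0004 + 0.0004 = 0.2180
O = 0.1142 / √(0.2872 × 0.2180) = 0.1142 / 0.25022 = 0.4564
O = 0.4564 > 0.3 → Yes.

Yes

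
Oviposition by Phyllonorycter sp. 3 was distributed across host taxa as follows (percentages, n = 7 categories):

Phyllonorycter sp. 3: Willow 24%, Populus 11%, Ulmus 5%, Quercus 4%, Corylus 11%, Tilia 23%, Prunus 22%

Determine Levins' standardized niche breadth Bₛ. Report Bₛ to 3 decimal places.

Convert percentages to proportions (divide by 100).
Σpᵢ² = 0.24² + 0.11² + 0.05² + 0.04² + 0.11² + 0.23² + 0.22² = 0.0576 + 0.0121 + 0.0025 + 0.0016 + 0.0121 + 0.0529 + 0.0484 = 0.1872
B = 1 / 0.1872 = 5.34188
Bₛ = (B − 1)/(n − 1) = (5.34188 − 1)/(7 − 1) = 4.34188/6 = 0.72365

0.724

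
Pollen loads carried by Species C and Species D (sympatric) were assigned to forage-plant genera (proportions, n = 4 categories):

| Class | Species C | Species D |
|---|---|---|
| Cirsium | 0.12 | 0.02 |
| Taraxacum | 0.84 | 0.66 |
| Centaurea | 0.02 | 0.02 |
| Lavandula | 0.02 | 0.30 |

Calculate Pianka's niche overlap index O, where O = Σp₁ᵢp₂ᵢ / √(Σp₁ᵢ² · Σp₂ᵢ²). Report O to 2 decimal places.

Σ p₁ᵢp₂ᵢ = 0.0024 + 0.5544 + 0.0004 + 0.0060 = 0.5632
Σp_1ᵢ² = 0.12² + 0.84² + 0.02² + 0.02² = 0.0144 + 0.7056 + 0.0004 + 0.0004 = 0.7208
Σp_2ᵢ² = 0.02² + 0.66² + 0.02² + 0.30² = 0.0004 + 0.4356 + 0.0004 + 0.0900 = 0.5264
O = 0.5632 / √(0.7208 × 0.5264) = 0.5632 / 0.61598 = 0.9143

0.91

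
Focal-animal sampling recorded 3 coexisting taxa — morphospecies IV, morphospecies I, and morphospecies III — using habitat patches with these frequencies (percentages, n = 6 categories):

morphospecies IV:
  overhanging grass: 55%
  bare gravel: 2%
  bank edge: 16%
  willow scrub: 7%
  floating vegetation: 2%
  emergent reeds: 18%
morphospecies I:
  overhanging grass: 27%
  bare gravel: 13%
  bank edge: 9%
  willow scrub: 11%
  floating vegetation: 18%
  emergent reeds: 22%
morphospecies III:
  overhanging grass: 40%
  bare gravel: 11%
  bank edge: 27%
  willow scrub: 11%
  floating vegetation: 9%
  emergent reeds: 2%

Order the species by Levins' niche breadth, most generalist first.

morphospecies I > morphospecies III > morphospecies IV

Convert percentages to proportions (divide by 100).
Σp_IVᵢ² = 0.55² + 0.02² + 0.16² + 0.07² + 0.02² + 0.18² = 0.3025 + 0.0004 + 0.0256 + 0.0049 + 0.0004 + 0.0324 = 0.3662
B_IV = 1 / 0.3662 = 2.7307
Σp_Iᵢ² = 0.27² + 0.13² + 0.09² + 0.11² + 0.18² + 0.22² = 0.0729 + 0.0169 + 0.0081 + 0.0121 + 0.0324 + 0.0484 = 0.1908
B_I = 1 / 0.1908 = 5.2411
Σp_IIIᵢ² = 0.40² + 0.11² + 0.27² + 0.11² + 0.09² + 0.02² = 0.1600 + 0.0121 + 0.0729 + 0.0121 + 0.0081 + 0.0004 = 0.2656
B_III = 1 / 0.2656 = 3.7651
Ranking by B (broadest → narrowest): morphospecies I (5.24) > morphospecies III (3.77) > morphospecies IV (2.73)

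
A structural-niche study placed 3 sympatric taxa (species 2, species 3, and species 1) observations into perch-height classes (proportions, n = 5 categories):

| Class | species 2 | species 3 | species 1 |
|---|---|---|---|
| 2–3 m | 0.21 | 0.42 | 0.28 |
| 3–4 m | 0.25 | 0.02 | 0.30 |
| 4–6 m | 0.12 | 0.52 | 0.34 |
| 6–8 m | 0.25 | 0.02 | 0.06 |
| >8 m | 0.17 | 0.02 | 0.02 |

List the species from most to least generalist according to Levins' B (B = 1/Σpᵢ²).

Σp_2ᵢ² = 0.21² + 0.25² + 0.12² + 0.25² + 0.17² = 0.0441 + 0.0625 + 0.0144 + 0.0625 + 0.0289 = 0.2124
B_2 = 1 / 0.2124 = 4.7081
Σp_3ᵢ² = 0.42² + 0.02² + 0.52² + 0.02² + 0.02² = 0.1764 + 0.0004 + 0.2704 + 0.0004 + 0.0004 = 0.4480
B_3 = 1 / 0.4480 = 2.2321
Σp_1ᵢ² = 0.28² + 0.30² + 0.34² + 0.06² + 0.02² = 0.0784 + 0.0900 + 0.1156 + 0.0036 + 0.0004 = 0.2880
B_1 = 1 / 0.2880 = 3.4722
Ranking by B (broadest → narrowest): species 2 (4.71) > species 1 (3.47) > species 3 (2.23)

species 2 > species 1 > species 3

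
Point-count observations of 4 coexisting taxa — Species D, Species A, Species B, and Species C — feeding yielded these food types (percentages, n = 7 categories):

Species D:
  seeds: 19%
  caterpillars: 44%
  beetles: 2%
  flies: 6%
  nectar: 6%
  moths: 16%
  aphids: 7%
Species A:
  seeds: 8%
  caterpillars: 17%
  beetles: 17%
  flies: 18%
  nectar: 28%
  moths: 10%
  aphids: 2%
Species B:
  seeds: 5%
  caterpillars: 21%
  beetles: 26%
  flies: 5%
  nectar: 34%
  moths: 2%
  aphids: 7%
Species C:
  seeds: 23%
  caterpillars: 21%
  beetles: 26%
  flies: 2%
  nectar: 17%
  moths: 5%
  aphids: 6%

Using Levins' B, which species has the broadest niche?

Species A

Convert percentages to proportions (divide by 100).
Σp_Dᵢ² = 0.19² + 0.44² + 0.02² + 0.06² + 0.06² + 0.16² + 0.07² = 0.0361 + 0.1936 + 0.0004 + 0.0036 + 0.0036 + 0.0256 + 0.0049 = 0.2678
B_D = 1 / 0.2678 = 3.7341
Σp_Aᵢ² = 0.08² + 0.17² + 0.17² + 0.18² + 0.28² + 0.10² + 0.02² = 0.0064 + 0.0289 + 0.0289 + 0.0324 + 0.0784 + 0.0100 + 0.0004 = 0.1854
B_A = 1 / 0.1854 = 5.3937
Σp_Bᵢ² = 0.05² + 0.21² + 0.26² + 0.05² + 0.34² + 0.02² + 0.07² = 0.0025 + 0.0441 + 0.0676 + 0.0025 + 0.1156 + 0.0004 + 0.0049 = 0.2376
B_B = 1 / 0.2376 = 4.2088
Σp_Cᵢ² = 0.23² + 0.21² + 0.26² + 0.02² + 0.17² + 0.05² + 0.06² = 0.0529 + 0.0441 + 0.0676 + 0.0004 + 0.0289 + 0.0025 + 0.0036 = 0.2000
B_C = 1 / 0.2000 = 5.0000
Highest B → broadest niche (most generalist): Species A (B = 5.39).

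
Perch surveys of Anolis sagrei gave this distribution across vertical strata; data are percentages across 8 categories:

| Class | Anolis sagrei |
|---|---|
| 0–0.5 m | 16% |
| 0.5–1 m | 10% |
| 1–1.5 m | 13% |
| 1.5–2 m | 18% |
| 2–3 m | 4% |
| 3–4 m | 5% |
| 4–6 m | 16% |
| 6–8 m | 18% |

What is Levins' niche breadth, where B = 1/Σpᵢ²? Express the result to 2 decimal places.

Convert percentages to proportions (divide by 100).
Σpᵢ² = 0.16² + 0.10² + 0.13² + 0.18² + 0.04² + 0.05² + 0.16² + 0.18² = 0.0256 + 0.0100 + 0.0169 + 0.0324 + 0.0016 + 0.0025 + 0.0256 + 0.0324 = 0.1470
B = 1 / 0.1470 = 6.8027

6.80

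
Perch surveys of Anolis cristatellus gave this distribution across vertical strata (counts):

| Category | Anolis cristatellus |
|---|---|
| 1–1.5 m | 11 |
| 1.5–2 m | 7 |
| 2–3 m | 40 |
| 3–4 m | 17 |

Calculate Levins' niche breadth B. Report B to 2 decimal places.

Proportions for Anolis cristatellus (n=75): 11/75=0.1467, 7/75=0.0933, 40/75=0.5333, 17/75=0.2267
Σpᵢ² = 0.1467² + 0.0933² + 0.5333² + 0.2267² = 0.021521 + 0.008705 + 0.284409 + 0.051393 = 0.366028
B = 1 / 0.366028 = 2.7320

2.73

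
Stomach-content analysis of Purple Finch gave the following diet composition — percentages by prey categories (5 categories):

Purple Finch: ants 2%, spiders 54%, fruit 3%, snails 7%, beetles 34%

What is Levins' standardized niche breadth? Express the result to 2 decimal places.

Convert percentages to proportions (divide by 100).
Σpᵢ² = 0.02² + 0.54² + 0.03² + 0.07² + 0.34² = 0.0004 + 0.2916 + 0.0009 + 0.0049 + 0.1156 = 0.4134
B = 1 / 0.4134 = 2.4190
Bₛ = (B − 1)/(n − 1) = (2.4190 − 1)/(5 − 1) = 1.4190/4 = 0.3548

0.35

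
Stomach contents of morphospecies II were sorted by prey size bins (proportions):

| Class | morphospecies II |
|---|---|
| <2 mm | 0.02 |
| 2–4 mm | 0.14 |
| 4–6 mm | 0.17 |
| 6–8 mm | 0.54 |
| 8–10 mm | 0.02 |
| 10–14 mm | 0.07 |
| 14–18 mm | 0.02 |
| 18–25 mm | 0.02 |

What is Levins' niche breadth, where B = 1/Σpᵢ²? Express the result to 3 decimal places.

2.885

Σpᵢ² = 0.02² + 0.14² + 0.17² + 0.54² + 0.02² + 0.07² + 0.02² + 0.02² = 0.0004 + 0.0196 + 0.0289 + 0.2916 + 0.0004 + 0.0049 + 0.0004 + 0.0004 = 0.3466
B = 1 / 0.3466 = 2.88517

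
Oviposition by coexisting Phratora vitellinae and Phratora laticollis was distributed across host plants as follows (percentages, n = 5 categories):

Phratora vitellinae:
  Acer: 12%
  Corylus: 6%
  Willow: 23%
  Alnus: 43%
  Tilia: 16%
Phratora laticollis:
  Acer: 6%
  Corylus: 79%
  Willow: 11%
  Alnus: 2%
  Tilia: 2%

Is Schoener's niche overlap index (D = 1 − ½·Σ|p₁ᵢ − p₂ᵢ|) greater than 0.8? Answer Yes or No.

Convert percentages to proportions (divide by 100).
Σ|p₁ᵢ − p₂ᵢ| = 0.06 + 0.73 + 0.12 + 0.41 + 0.14 = 1.46
D = 1 − ½ × 1.46 = 1 − 0.730 = 0.2700
D = 0.2700 < 0.8 → No.

No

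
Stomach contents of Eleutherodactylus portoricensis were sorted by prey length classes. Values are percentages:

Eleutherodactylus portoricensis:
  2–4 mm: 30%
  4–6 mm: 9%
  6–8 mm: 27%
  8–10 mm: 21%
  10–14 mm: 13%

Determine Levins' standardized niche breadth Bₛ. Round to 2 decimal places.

Convert percentages to proportions (divide by 100).
Σpᵢ² = 0.30² + 0.09² + 0.27² + 0.21² + 0.13² = 0.0900 + 0.0081 + 0.0729 + 0.0441 + 0.0169 = 0.2320
B = 1 / 0.2320 = 4.3103
Bₛ = (B − 1)/(n − 1) = (4.3103 − 1)/(5 − 1) = 3.3103/4 = 0.8276

0.83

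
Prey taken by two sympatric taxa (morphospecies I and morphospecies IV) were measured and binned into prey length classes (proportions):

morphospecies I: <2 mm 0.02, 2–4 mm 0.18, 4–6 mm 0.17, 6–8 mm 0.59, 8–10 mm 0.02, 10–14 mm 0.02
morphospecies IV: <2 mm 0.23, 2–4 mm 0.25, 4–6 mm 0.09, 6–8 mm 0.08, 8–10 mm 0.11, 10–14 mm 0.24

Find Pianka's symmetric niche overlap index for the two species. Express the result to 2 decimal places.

Σ p₁ᵢp₂ᵢ = 0.0046 + 0.0450 + 0.0153 + 0.0472 + 0.0022 + 0.0048 = 0.1191
Σp_1ᵢ² = 0.02² + 0.18² + 0.17² + 0.59² + 0.02² + 0.02² = 0.0004 + 0.0324 + 0.0289 + 0.3481 + 0.0004 + 0.0004 = 0.4106
Σp_2ᵢ² = 0.23² + 0.25² + 0.09² + 0.08² + 0.11² + 0.24² = 0.0529 + 0.0625 + 0.0081 + 0.0064 + 0.0121 + 0.0576 = 0.1996
O = 0.1191 / √(0.4106 × 0.1996) = 0.1191 / 0.28628 = 0.4160

0.42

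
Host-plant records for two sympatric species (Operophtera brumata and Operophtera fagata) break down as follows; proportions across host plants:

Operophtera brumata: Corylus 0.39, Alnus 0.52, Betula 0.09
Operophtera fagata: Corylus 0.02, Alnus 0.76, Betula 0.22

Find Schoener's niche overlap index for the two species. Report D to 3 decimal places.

0.630

Σ|p₁ᵢ − p₂ᵢ| = 0.37 + 0.24 + 0.13 = 0.74
D = 1 − ½ × 0.74 = 1 − 0.370 = 0.63000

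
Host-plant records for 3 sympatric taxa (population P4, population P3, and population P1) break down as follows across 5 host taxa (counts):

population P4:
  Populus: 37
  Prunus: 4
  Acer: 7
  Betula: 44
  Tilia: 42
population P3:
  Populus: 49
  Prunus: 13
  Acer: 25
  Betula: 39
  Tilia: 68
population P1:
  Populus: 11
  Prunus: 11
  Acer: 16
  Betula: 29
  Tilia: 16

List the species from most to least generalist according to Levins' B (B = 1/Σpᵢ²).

population P1 > population P3 > population P4

Proportions for population P4 (n=134): 37/134=0.2761, 4/134=0.0299, 7/134=0.0522, 44/134=0.3284, 42/134=0.3134
Proportions for population P3 (n=194): 49/194=0.2526, 13/194=0.0670, 25/194=0.1289, 39/194=0.2010, 68/194=0.3505
Proportions for population P1 (n=83): 11/83=0.1325, 11/83=0.1325, 16/83=0.1928, 29/83=0.3494, 16/83=0.1928
Σp_P4ᵢ² = 0.2761² + 0.0299² + 0.0522² + 0.3284² + 0.3134² = 0.076231 + 0.000894 + 0.002725 + 0.107847 + 0.098220 = 0.285917
B_P4 = 1 / 0.285917 = 3.4975
Σp_P3ᵢ² = 0.2526² + 0.0670² + 0.1289² + 0.2010² + 0.3505² = 0.063807 + 0.004489 + 0.016615 + 0.040401 + 0.122850 = 0.248162
B_P3 = 1 / 0.248162 = 4.0296
Σp_P1ᵢ² = 0.1325² + 0.1325² + 0.1928² + 0.3494² + 0.1928² = 0.017556 + 0.017556 + 0.037172 + 0.122080 + 0.037172 = 0.231536
B_P1 = 1 / 0.231536 = 4.3190
Ranking by B (broadest → narrowest): population P1 (4.32) > population P3 (4.03) > population P4 (3.50)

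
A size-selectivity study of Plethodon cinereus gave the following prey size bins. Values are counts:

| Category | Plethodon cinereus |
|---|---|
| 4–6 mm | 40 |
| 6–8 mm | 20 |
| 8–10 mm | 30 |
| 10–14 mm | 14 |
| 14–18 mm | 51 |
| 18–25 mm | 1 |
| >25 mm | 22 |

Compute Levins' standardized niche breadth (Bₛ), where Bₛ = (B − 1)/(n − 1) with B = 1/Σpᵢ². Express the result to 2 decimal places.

0.69

Proportions for Plethodon cinereus (n=178): 40/178=0.2247, 20/178=0.1124, 30/178=0.1685, 14/178=0.0787, 51/178=0.2865, 1/178=0.0056, 22/178=0.1236
Σpᵢ² = 0.2247² + 0.1124² + 0.1685² + 0.0787² + 0.2865² + 0.0056² + 0.1236² = 0.050490 + 0.012634 + 0.028392 + 0.006194 + 0.082082 + 0.000031 + 0.015277 = 0.195100
B = 1 / 0.195100 = 5.1256
Bₛ = (B − 1)/(n − 1) = (5.1256 − 1)/(7 − 1) = 4.1256/6 = 0.6876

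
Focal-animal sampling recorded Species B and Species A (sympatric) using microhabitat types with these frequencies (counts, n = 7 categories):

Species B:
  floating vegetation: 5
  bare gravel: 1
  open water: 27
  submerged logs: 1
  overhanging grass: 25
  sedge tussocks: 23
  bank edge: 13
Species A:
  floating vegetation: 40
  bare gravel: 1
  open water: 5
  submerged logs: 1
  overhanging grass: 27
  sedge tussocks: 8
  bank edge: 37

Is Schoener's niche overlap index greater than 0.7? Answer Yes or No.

Proportions for Species B (n=95): 5/95=0.0526, 1/95=0.0105, 27/95=0.2842, 1/95=0.0105, 25/95=0.2632, 23/95=0.2421, 13/95=0.1368
Proportions for Species A (n=119): 40/119=0.3361, 1/119=0.0084, 5/119=0.0420, 1/119=0.0084, 27/119=0.2269, 8/119=0.0672, 37/119=0.3109
Σ|p₁ᵢ − p₂ᵢ| = 0.2835 + 0.0021 + 0.2422 + 0.0021 + 0.0363 + 0.1749 + 0.1741 = 0.9152
D = 1 − ½ × 0.9152 = 1 − 0.45760 = 0.54240
D = 0.54240 < 0.7 → No.

No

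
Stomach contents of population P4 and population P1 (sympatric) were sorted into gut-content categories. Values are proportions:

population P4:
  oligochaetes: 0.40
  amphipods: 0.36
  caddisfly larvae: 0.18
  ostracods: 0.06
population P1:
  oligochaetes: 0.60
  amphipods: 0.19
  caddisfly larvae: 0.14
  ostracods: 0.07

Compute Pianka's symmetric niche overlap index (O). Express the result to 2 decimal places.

0.91

Σ p₁ᵢp₂ᵢ = 0.2400 + 0.0684 + 0.0252 + 0.0042 = 0.3378
Σp_1ᵢ² = 0.40² + 0.36² + 0.18² + 0.06² = 0.1600 + 0.1296 + 0.0324 + 0.0036 = 0.3256
Σp_2ᵢ² = 0.60² + 0.19² + 0.14² + 0.07² = 0.3600 + 0.0361 + 0.0196 + 0.0049 = 0.4206
O = 0.3378 / √(0.3256 × 0.4206) = 0.3378 / 0.37006 = 0.9128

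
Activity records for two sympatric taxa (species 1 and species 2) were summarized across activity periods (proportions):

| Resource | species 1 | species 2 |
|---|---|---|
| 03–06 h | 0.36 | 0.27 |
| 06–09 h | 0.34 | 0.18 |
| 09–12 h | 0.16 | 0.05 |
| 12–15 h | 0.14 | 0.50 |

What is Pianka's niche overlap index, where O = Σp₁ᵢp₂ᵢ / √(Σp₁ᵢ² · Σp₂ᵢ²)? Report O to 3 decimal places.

0.733

Σ p₁ᵢp₂ᵢ = 0.0972 + 0.0612 + 0.0080 + 0.0700 = 0.2364
Σp_1ᵢ² = 0.36² + 0.34² + 0.16² + 0.14² = 0.1296 + 0.1156 + 0.0256 + 0.0196 = 0.2904
Σp_2ᵢ² = 0.27² + 0.18² + 0.05² + 0.50² = 0.0729 + 0.0324 + 0.0025 + 0.2500 = 0.3578
O = 0.2364 / √(0.2904 × 0.3578) = 0.2364 / 0.322343 = 0.73338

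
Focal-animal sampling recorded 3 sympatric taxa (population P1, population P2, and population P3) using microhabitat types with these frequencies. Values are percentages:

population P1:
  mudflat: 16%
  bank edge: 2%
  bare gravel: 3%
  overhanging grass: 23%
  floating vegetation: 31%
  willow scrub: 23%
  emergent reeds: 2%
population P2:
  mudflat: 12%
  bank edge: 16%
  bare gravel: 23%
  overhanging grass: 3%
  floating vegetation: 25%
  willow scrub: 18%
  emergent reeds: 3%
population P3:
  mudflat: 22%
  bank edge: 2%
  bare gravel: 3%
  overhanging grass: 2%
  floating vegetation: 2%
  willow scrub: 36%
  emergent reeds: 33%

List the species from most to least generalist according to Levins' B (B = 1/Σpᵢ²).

Convert percentages to proportions (divide by 100).
Σp_P1ᵢ² = 0.16² + 0.02² + 0.03² + 0.23² + 0.31² + 0.23² + 0.02² = 0.0256 + 0.0004 + 0.0009 + 0.0529 + 0.0961 + 0.0529 + 0.0004 = 0.2292
B_P1 = 1 / 0.2292 = 4.3630
Σp_P2ᵢ² = 0.12² + 0.16² + 0.23² + 0.03² + 0.25² + 0.18² + 0.03² = 0.0144 + 0.0256 + 0.0529 + 0.0009 + 0.0625 + 0.0324 + 0.0009 = 0.1896
B_P2 = 1 / 0.1896 = 5.2743
Σp_P3ᵢ² = 0.22² + 0.02² + 0.03² + 0.02² + 0.02² + 0.36² + 0.33² = 0.0484 + 0.0004 + 0.0009 + 0.0004 + 0.0004 + 0.1296 + 0.1089 = 0.2890
B_P3 = 1 / 0.2890 = 3.4602
Ranking by B (broadest → narrowest): population P2 (5.27) > population P1 (4.36) > population P3 (3.46)

population P2 > population P1 > population P3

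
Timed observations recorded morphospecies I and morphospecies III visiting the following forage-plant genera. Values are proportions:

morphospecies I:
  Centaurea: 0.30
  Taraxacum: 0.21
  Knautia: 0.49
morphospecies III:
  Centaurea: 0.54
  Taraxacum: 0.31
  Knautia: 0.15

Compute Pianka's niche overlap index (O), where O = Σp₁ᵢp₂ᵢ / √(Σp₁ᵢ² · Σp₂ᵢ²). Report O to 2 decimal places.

0.77

Σ p₁ᵢp₂ᵢ = 0.1620 + 0.0651 + 0.0735 = 0.3006
Σp_1ᵢ² = 0.30² + 0.21² + 0.49² = 0.0900 + 0.0441 + 0.2401 = 0.3742
Σp_2ᵢ² = 0.54² + 0.31² + 0.15² = 0.2916 + 0.0961 + 0.0225 = 0.4102
O = 0.3006 / √(0.3742 × 0.4102) = 0.3006 / 0.39179 = 0.7672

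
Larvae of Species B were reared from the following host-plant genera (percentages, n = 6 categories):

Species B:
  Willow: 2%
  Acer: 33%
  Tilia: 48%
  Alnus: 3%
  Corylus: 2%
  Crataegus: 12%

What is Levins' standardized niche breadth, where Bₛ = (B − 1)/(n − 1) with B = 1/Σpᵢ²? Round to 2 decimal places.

Convert percentages to proportions (divide by 100).
Σpᵢ² = 0.02² + 0.33² + 0.48² + 0.03² + 0.02² + 0.12² = 0.0004 + 0.1089 + 0.2304 + 0.0009 + 0.0004 + 0.0144 = 0.3554
B = 1 / 0.3554 = 2.8137
Bₛ = (B − 1)/(n − 1) = (2.8137 − 1)/(6 − 1) = 1.8137/5 = 0.3627

0.36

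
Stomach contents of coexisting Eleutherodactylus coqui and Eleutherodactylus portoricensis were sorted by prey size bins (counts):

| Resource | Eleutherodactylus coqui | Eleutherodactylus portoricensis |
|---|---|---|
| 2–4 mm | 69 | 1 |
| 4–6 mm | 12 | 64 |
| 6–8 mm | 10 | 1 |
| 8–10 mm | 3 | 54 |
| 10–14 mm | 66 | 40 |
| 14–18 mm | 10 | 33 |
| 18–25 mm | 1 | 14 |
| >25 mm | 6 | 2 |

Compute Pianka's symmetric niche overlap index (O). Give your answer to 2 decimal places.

0.41

Proportions for Eleutherodactylus coqui (n=177): 69/177=0.3898, 12/177=0.0678, 10/177=0.0565, 3/177=0.0169, 66/177=0.3729, 10/177=0.0565, 1/177=0.0056, 6/177=0.0339
Proportions for Eleutherodactylus portoricensis (n=209): 1/209=0.0048, 64/209=0.3062, 1/209=0.0048, 54/209=0.2584, 40/209=0.1914, 33/209=0.1579, 14/209=0.0670, 2/209=0.0096
Σ p₁ᵢp₂ᵢ = 0.001871 + 0.020760 + 0.000271 + 0.004367 + 0.071373 + 0.008921 + 0.000375 + 0.000325 = 0.108263
Σp_1ᵢ² = 0.3898² + 0.0678² + 0.0565² + 0.0169² + 0.3729² + 0.0565² + 0.0056² + 0.0339² = 0.151944 + 0.004597 + 0.003192 + 0.000286 + 0.139054 + 0.003192 + 0.000031 + 0.001149 = 0.303445
Σp_2ᵢ² = 0.0048² + 0.3062² + 0.0048² + 0.2584² + 0.1914² + 0.1579² + 0.0670² + 0.0096² = 0.000023 + 0.093758 + 0.000023 + 0.066771 + 0.036634 + 0.024932 + 0.004489 + 0.000092 = 0.226722
O = 0.108263 / √(0.303445 × 0.226722) = 0.108263 / 0.2622931 = 0.4128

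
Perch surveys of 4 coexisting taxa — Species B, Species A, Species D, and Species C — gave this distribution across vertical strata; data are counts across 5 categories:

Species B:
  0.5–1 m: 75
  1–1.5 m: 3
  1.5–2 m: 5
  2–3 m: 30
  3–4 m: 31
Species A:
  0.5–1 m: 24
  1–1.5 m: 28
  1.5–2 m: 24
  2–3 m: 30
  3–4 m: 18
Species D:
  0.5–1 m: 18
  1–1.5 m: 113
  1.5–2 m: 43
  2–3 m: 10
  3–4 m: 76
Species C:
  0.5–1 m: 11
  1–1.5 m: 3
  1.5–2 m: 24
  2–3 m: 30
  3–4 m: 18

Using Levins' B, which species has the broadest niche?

Species A

Proportions for Species B (n=144): 75/144=0.5208, 3/144=0.0208, 5/144=0.0347, 30/144=0.2083, 31/144=0.2153
Proportions for Species A (n=124): 24/124=0.1935, 28/124=0.2258, 24/124=0.1935, 30/124=0.2419, 18/124=0.1452
Proportions for Species D (n=260): 18/260=0.0692, 113/260=0.4346, 43/260=0.1654, 10/260=0.0385, 76/260=0.2923
Proportions for Species C (n=86): 11/86=0.1279, 3/86=0.0349, 24/86=0.2791, 30/86=0.3488, 18/86=0.2093
Σp_Bᵢ² = 0.5208² + 0.0208² + 0.0347² + 0.2083² + 0.2153² = 0.271233 + 0.000433 + 0.001204 + 0.043389 + 0.046354 = 0.362613
B_B = 1 / 0.362613 = 2.7578
Σp_Aᵢ² = 0.1935² + 0.2258² + 0.1935² + 0.2419² + 0.1452² = 0.037442 + 0.050986 + 0.037442 + 0.058516 + 0.021083 = 0.205469
B_A = 1 / 0.205469 = 4.8669
Σp_Dᵢ² = 0.0692² + 0.4346² + 0.1654² + 0.0385² + 0.2923² = 0.004789 + 0.188877 + 0.027357 + 0.001482 + 0.085439 = 0.307944
B_D = 1 / 0.307944 = 3.2473
Σp_Cᵢ² = 0.1279² + 0.0349² + 0.2791² + 0.3488² + 0.2093² = 0.016358 + 0.001218 + 0.077897 + 0.121661 + 0.043806 = 0.260940
B_C = 1 / 0.260940 = 3.8323
Highest B → broadest niche (most generalist): Species A (B = 4.87).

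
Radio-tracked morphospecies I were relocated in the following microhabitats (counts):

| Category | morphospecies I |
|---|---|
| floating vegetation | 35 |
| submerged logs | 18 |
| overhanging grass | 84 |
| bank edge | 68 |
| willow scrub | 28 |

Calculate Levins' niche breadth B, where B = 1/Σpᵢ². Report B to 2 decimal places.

Proportions for morphospecies I (n=233): 35/233=0.1502, 18/233=0.0773, 84/233=0.3605, 68/233=0.2918, 28/233=0.1202
Σpᵢ² = 0.1502² + 0.0773² + 0.3605² + 0.2918² + 0.1202² = 0.022560 + 0.005975 + 0.129960 + 0.085147 + 0.014448 = 0.258090
B = 1 / 0.258090 = 3.8746

3.87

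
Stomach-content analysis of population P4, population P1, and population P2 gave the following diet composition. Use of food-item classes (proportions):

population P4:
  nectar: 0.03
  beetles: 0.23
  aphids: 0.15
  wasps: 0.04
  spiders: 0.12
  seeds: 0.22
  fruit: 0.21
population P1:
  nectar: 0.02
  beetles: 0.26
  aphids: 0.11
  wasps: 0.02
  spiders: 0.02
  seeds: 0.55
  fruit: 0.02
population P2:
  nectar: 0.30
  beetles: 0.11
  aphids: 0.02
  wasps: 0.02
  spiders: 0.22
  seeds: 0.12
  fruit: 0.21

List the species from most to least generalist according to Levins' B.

Σp_P4ᵢ² = 0.03² + 0.23² + 0.15² + 0.04² + 0.12² + 0.22² + 0.21² = 0.0009 + 0.0529 + 0.0225 + 0.0016 + 0.0144 + 0.0484 + 0.0441 = 0.1848
B_P4 = 1 / 0.1848 = 5.4113
Σp_P1ᵢ² = 0.02² + 0.26² + 0.11² + 0.02² + 0.02² + 0.55² + 0.02² = 0.0004 + 0.0676 + 0.0121 + 0.0004 + 0.0004 + 0.3025 + 0.0004 = 0.3838
B_P1 = 1 / 0.3838 = 2.6055
Σp_P2ᵢ² = 0.30² + 0.11² + 0.02² + 0.02² + 0.22² + 0.12² + 0.21² = 0.0900 + 0.0121 + 0.0004 + 0.0004 + 0.0484 + 0.0144 + 0.0441 = 0.2098
B_P2 = 1 / 0.2098 = 4.7664
Ranking by B (broadest → narrowest): population P4 (5.41) > population P2 (4.77) > population P1 (2.61)

population P4 > population P2 > population P1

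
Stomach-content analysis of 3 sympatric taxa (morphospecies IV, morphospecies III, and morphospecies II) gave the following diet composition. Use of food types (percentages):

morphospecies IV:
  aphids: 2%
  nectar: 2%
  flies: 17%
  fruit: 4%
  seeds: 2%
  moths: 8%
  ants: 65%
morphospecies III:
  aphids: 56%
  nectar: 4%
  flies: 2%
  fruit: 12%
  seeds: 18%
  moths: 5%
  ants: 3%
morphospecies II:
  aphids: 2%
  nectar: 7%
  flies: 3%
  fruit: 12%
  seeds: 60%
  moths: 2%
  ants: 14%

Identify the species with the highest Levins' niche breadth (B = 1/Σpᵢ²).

morphospecies III

Convert percentages to proportions (divide by 100).
Σp_IVᵢ² = 0.02² + 0.02² + 0.17² + 0.04² + 0.02² + 0.08² + 0.65² = 0.0004 + 0.0004 + 0.0289 + 0.0016 + 0.0004 + 0.0064 + 0.4225 = 0.4606
B_IV = 1 / 0.4606 = 2.1711
Σp_IIIᵢ² = 0.56² + 0.04² + 0.02² + 0.12² + 0.18² + 0.05² + 0.03² = 0.3136 + 0.0016 + 0.0004 + 0.0144 + 0.0324 + 0.0025 + 0.0009 = 0.3658
B_III = 1 / 0.3658 = 2.7337
Σp_IIᵢ² = 0.02² + 0.07² + 0.03² + 0.12² + 0.60² + 0.02² + 0.14² = 0.0004 + 0.0049 + 0.0009 + 0.0144 + 0.3600 + 0.0004 + 0.0196 = 0.4006
B_II = 1 / 0.4006 = 2.4963
Highest B → broadest niche (most generalist): morphospecies III (B = 2.73).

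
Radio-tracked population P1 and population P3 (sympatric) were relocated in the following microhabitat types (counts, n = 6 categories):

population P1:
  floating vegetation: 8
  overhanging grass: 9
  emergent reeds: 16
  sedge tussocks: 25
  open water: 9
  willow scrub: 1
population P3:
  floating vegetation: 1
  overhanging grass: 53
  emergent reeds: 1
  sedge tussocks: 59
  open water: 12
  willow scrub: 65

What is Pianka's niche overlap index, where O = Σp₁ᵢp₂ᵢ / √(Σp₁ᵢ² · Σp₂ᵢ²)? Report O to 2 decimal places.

0.63

Proportions for population P1 (n=68): 8/68=0.1176, 9/68=0.1324, 16/68=0.2353, 25/68=0.3676, 9/68=0.1324, 1/68=0.0147
Proportions for population P3 (n=191): 1/191=0.0052, 53/191=0.2775, 1/191=0.0052, 59/191=0.3089, 12/191=0.0628, 65/191=0.3403
Σ p₁ᵢp₂ᵢ = 0.000612 + 0.036741 + 0.001224 + 0.113552 + 0.008315 + 0.005002 = 0.165446
Σp_1ᵢ² = 0.1176² + 0.1324² + 0.2353² + 0.3676² + 0.1324² + 0.0147² = 0.013830 + 0.017530 + 0.055366 + 0.135130 + 0.017530 + 0.000216 = 0.239602
Σp_2ᵢ² = 0.0052² + 0.2775² + 0.0052² + 0.3089² + 0.0628² + 0.3403² = 0.000027 + 0.077006 + 0.000027 + 0.095419 + 0.003944 + 0.115804 = 0.292227
O = 0.165446 / √(0.239602 × 0.292227) = 0.165446 / 0.2646095 = 0.6252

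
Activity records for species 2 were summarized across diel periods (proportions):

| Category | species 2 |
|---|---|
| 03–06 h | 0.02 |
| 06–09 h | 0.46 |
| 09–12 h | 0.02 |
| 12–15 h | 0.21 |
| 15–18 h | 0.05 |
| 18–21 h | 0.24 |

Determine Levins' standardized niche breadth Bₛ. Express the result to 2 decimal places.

Σpᵢ² = 0.02² + 0.46² + 0.02² + 0.21² + 0.05² + 0.24² = 0.0004 + 0.2116 + 0.0004 + 0.0441 + 0.0025 + 0.0576 = 0.3166
B = 1 / 0.3166 = 3.1586
Bₛ = (B − 1)/(n − 1) = (3.1586 − 1)/(6 − 1) = 2.1586/5 = 0.4317

0.43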